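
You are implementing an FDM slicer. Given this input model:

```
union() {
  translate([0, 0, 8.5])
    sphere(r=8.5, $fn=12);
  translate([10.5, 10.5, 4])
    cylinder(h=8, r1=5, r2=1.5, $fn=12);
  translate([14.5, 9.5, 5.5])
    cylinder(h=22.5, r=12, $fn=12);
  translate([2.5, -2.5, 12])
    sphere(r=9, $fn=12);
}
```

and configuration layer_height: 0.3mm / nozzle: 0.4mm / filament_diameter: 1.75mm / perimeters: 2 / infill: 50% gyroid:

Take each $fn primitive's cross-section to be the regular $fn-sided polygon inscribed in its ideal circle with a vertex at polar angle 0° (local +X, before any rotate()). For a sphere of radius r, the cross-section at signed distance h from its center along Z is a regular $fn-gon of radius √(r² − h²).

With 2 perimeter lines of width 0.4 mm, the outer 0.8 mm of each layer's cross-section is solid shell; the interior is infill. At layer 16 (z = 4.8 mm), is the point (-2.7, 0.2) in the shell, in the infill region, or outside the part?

At z = 4.8 mm: the r=8.5 sphere slices to a regular 12-gon of circumradius 7.652 (√(r²−h²) with h=3.7 from center); the cone at (10.5, 10.5) (r1=5→r2=1.5) has section circumradius 4.650 here — a regular 12-gon; the cylinder at (14.5, 9.5) is absent (z outside [5.5, 28]); the r=9 sphere at (2.5, -2.5) contributes a regular 12-gon of circumradius √(9²−7.2²) = 5.400; Taking the union: the regions partially overlap (shared area 77.62 mm²), so overlapping operands fuse into one piece — 2 connected regions. Overall, the cross-section has 2 separate islands. The nearest boundary edge runs (-7.65, 0.00)→(-6.63, 3.83); distance from the point to it = 4.73 mm. (Shell/infill is judged within the island containing the point — the largest one.) The point is inside the cross-section and 4.73 mm from the nearest boundary — more than the 0.8 mm shell width (2 × 0.4), so it's in the infill interior.

infill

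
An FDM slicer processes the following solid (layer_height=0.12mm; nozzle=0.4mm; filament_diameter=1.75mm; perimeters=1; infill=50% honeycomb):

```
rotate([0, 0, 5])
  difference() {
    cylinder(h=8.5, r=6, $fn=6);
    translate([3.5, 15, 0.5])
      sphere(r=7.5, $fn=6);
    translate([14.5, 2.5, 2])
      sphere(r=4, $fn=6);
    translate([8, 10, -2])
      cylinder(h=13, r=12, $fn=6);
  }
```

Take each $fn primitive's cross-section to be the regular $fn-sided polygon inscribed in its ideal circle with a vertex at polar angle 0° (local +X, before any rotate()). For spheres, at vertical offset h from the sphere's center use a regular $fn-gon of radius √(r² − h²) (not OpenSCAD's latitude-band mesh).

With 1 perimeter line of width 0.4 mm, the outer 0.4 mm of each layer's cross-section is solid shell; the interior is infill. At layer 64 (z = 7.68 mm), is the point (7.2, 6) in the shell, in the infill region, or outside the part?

At z = 7.68 mm: the r=6 cylinder gives a regular 6-gon of circumradius 6 (constant along its height); the r=7.5 sphere at (3.5, 15) contributes a regular 6-gon of circumradius √(7.5²−7.18²) = 2.167; the sphere at (14.5, 2.5) is not intersected at this z (|z−center|=5.680 > r=4); the cylinder at (8, 10): section is a regular 6-gon, circumradius r=12; Taking the first minus the rest: starting from the r=6 cylinder, the r=7.5 sphere at (3.5, 15) misses the remaining region (no effect); the r=12 cylinder at (8, 10) partially overlaps it — only the 23.53 mm² overlap (of its 374.12 mm²) is removed, clipping the outline — 1 connected region; (whole slice rotated 5° about Z — lengths, areas and connectivity unchanged). Overall, the cross-section is a single solid region. Undo the 5° rotation: the query point maps to (7.696, 5.350) in the un-rotated model frame. The nearest boundary edge runs (2.00, -0.39)→(5.77, -0.39); distance from the point to it = 6.06 mm. The point is not inside any of the regions above, so it lies outside the cross-section (6.06 mm from the nearest boundary).

outside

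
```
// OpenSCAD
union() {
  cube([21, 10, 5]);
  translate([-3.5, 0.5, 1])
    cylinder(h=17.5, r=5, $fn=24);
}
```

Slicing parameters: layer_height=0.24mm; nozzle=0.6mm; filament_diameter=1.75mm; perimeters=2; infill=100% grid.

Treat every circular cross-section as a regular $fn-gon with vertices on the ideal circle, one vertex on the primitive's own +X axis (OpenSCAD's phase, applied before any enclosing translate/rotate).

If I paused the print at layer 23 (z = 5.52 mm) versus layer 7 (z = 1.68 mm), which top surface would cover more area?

layer 7 (z = 1.68 mm)

Layer 23 (z = 5.52): the cube is not intersected at this z (z outside [0, 5]); the r=5 cylinder at (-3.5, 0.5) gives a regular 24-gon of circumradius 5 (constant along its height) (area = (24/2)·5.000²·sin(360°/24) = 77.65 mm²); Taking the union: only the r=5 cylinder at (-3.5, 0.5) is present, so the union is just that shape — area = 77.65 mm². So its area = 77.65 mm². Layer 7 (z = 1.68): the cube is present — its section is the full 21×10 rectangle (area 210.00 mm²); the r=5 cylinder at (-3.5, 0.5) gives a regular 24-gon of circumradius 5 (constant along its height) (area = (24/2)·5.000²·sin(360°/24) = 77.65 mm²); Taking the union: the regions partially overlap — summed areas 287.65 mm² minus the doubly-counted overlap 4.32 mm² gives 283.33 mm² — area = 283.33 mm². So its area = 283.33 mm². Layer 7 is larger (283.33 vs 77.65 mm²).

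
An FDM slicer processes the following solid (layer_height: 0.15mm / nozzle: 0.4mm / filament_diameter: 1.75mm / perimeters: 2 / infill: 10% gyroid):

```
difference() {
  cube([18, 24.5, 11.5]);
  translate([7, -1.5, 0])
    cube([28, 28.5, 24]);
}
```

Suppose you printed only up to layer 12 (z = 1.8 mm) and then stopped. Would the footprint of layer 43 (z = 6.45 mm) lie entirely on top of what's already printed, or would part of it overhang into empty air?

entirely on top

Compare the two slices. At z = 1.8: the 18×24.5 cube contributes its full rectangle (area 441.00 mm²); the 28×28.5 cube at (7, -1.5) contributes its full rectangle (area 798.00 mm²); Taking the first minus the rest: starting from the 18×24.5 cube (441.00 mm²), the 28×28.5 cube at (7, -1.5) partially overlaps it — only the 269.50 mm² overlap (of its 798.00 mm²) is removed, clipping the outline — area = 171.50 mm². At z = 6.45: the cube is present — its section is the full 18×24.5 rectangle (area 441.00 mm²); the cube at (7, -1.5) (footprint 28×28.5) is included at this height (area 798.00 mm²); Subtracting the remaining from the first: starting from the 18×24.5 cube (441.00 mm²), the 28×28.5 cube at (7, -1.5) partially overlaps it — only the 269.50 mm² overlap (of its 798.00 mm²) is removed, clipping the outline — area = 171.50 mm². Checking containment: the cross-section at z = 6.45 is a subset of the cross-section at z = 1.8.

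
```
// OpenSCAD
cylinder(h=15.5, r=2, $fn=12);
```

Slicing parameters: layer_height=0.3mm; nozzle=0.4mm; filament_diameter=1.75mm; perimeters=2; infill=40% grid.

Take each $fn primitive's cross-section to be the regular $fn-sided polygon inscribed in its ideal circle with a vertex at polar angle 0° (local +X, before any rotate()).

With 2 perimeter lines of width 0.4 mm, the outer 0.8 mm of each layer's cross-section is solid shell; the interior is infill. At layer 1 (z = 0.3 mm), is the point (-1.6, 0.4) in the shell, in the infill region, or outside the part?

shell

At z = 0.3 mm: the r=2 cylinder contributes a regular 12-gon of circumradius 2. Overall, the cross-section is a single solid region. The nearest boundary edge runs (-1.73, 1.00)→(-2.00, 0.00); distance from the point to it = 0.28 mm. The point is inside the cross-section, 0.28 mm from the nearest boundary — within the 0.8 mm shell band (2 × 0.4).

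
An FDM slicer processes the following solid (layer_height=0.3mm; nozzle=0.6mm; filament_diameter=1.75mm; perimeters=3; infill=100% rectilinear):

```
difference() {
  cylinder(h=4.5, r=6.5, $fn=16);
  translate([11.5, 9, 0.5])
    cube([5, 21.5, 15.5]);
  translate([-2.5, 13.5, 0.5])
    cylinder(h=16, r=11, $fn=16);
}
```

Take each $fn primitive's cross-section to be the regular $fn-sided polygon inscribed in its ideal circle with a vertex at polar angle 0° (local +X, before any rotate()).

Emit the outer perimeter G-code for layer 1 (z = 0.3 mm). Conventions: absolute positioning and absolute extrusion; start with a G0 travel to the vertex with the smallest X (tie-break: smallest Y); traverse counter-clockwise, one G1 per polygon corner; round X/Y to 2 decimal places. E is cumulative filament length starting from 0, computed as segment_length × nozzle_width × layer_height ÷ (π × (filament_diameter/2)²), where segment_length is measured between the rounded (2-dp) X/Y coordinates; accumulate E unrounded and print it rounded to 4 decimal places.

At z = 0.3 mm: the r=6.5 cylinder contributes a regular 16-gon of circumradius 6.5; the cube at (11.5, 9) is absent (z outside [0.5, 16]); the cylinder at (-2.5, 13.5) does not reach this height (z outside [0.5, 16.5]); Subtracting the remaining from the first: none of the subtracted shapes is present at this height, so the r=6.5 cylinder is unchanged — 1 connected region. The outline is a single polygon with 16 vertices. Extrusion per mm of travel: 0.6 × 0.3 / (π × 0.875²) = 0.074835. Accumulating E over each segment gives final E = 3.0386.

G0 X-6.50 Y0.00 Z0.30
G1 X-6.01 Y-2.49 E0.1899
G1 X-4.60 Y-4.60 E0.3798
G1 X-2.49 Y-6.01 E0.5697
G1 X0.00 Y-6.50 E0.7597
G1 X2.49 Y-6.01 E0.9496
G1 X4.60 Y-4.60 E1.1395
G1 X6.01 Y-2.49 E1.3294
G1 X6.50 Y0.00 E1.5193
G1 X6.01 Y2.49 E1.7092
G1 X4.60 Y4.60 E1.8991
G1 X2.49 Y6.01 E2.0891
G1 X0.00 Y6.50 E2.2790
G1 X-2.49 Y6.01 E2.4689
G1 X-4.60 Y4.60 E2.6588
G1 X-6.01 Y2.49 E2.8487
G1 X-6.50 Y0.00 E3.0386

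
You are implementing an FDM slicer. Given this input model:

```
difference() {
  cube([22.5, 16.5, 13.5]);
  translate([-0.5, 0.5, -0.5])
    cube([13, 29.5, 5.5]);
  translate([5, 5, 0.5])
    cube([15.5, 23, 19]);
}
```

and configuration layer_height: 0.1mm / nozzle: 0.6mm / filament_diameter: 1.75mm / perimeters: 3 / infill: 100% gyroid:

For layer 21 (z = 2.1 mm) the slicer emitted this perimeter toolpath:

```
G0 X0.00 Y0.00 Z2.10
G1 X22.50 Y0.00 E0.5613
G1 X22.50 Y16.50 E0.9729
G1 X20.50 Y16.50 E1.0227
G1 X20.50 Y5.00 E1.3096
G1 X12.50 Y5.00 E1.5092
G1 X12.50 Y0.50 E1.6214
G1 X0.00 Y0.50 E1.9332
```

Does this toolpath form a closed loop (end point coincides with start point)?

no

Start point (G0): (0.00, 0.00). End point (last G1): the path does not return to the start — open.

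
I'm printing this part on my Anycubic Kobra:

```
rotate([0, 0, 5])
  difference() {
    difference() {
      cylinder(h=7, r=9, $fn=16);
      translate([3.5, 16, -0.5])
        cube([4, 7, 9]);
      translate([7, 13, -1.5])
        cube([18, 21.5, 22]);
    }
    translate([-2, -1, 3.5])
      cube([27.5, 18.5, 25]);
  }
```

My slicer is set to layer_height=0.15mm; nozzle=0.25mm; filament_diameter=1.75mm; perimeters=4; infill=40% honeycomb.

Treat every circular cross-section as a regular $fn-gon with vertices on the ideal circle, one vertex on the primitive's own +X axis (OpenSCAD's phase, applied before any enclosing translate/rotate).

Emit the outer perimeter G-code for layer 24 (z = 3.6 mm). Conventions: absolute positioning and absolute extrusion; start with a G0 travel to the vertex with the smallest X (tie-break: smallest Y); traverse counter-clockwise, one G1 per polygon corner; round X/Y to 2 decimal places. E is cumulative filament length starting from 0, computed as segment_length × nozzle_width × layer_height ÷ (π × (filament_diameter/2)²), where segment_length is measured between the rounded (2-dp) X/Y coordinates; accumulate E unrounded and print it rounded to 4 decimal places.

G0 X-8.97 Y-0.78 Z3.60
G1 X-7.98 Y-4.16 E0.0549
G1 X-5.79 Y-6.89 E0.1095
G1 X-2.71 Y-8.58 E0.1642
G1 X0.78 Y-8.97 E0.2190
G1 X4.16 Y-7.98 E0.2739
G1 X6.89 Y-5.79 E0.3285
G1 X8.58 Y-2.71 E0.3832
G1 X8.85 Y-0.23 E0.4221
G1 X-1.91 Y-1.17 E0.5905
G1 X-2.74 Y8.40 E0.7403
G1 X-4.16 Y7.98 E0.7634
G1 X-6.89 Y5.79 E0.8180
G1 X-8.58 Y2.71 E0.8727
G1 X-8.97 Y-0.78 E0.9275

At z = 3.6 mm: the r=9 cylinder contributes a regular 16-gon of circumradius 9; the cube at (3.5, 16) is present — its section is the full 4×7 rectangle; the cube at (7, 13) (footprint 18×21.5) is included at this height; After the difference (first − rest): starting from the r=9 cylinder, the 4×7 cube at (3.5, 16) misses the remaining region (no effect); the 18×21.5 cube at (7, 13) misses the remaining region (no effect) — 1 connected region; the cube at (-2, -1) is present — its section is the full 27.5×18.5 rectangle; After the difference (first − rest): starting from the result so far, the 27.5×18.5 cube at (-2, -1) partially overlaps it — only the 90.50 mm² overlap (of its 508.75 mm²) is removed, clipping the outline — 1 connected region; (rotated 5° about Z; rotation is an isometry so areas/perimeters/island counts are preserved). The outline is a single polygon with 14 vertices. Extrusion per mm of travel: 0.25 × 0.15 / (π × 0.875²) = 0.015591. Accumulating E over each segment gives final E = 0.9275.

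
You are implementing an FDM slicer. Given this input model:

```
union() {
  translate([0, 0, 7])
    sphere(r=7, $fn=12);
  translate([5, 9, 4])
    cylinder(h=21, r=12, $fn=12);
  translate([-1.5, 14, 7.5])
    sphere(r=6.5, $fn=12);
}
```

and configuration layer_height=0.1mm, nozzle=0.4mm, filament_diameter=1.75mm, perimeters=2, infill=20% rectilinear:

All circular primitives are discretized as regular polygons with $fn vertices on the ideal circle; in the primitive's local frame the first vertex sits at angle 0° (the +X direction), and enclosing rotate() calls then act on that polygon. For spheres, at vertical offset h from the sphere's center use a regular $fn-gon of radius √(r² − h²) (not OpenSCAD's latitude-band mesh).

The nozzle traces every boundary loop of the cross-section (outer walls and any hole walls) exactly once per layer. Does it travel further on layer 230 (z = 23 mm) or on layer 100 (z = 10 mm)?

Layer 230 (z = 23): the sphere is not intersected at this z (|z−center|=16.000 > r=7); the cylinder at (5, 9): section is a regular 12-gon, circumradius r=12 (perimeter = 2·12·12.000·sin(180°/12) = 74.54 mm); the sphere at (-1.5, 14) is absent (|z−center|=15.500 > r=6.5); Combining (union): only the r=12 cylinder at (5, 9) is present, so the union is just that shape — boundary = 74.54 mm. So its perimeter = 74.54 mm. Layer 100 (z = 10): the r=7 sphere slices to a regular 12-gon of circumradius 6.325 (√(r²−h²) with h=3 from center) (perimeter = 2·12·6.325·sin(180°/12) = 39.29 mm); the r=12 cylinder at (5, 9) contributes a regular 12-gon of circumradius 12 (perimeter = 2·12·12.000·sin(180°/12) = 74.54 mm); the r=6.5 sphere at (-1.5, 14) slices to a regular 12-gon of circumradius 6.000 (√(r²−h²) with h=2.5 from center) (perimeter = 2·12·6.000·sin(180°/12) = 37.27 mm); Taking the union: the regions partially overlap (shared area 159.64 mm²), so the edge portions inside another operand are dropped and the merged outline is re-measured after clipping — boundary = 84.00 mm. So its perimeter = 84.00 mm. Layer 100 is larger (84.00 vs 74.54 mm).

layer 100 (z = 10 mm)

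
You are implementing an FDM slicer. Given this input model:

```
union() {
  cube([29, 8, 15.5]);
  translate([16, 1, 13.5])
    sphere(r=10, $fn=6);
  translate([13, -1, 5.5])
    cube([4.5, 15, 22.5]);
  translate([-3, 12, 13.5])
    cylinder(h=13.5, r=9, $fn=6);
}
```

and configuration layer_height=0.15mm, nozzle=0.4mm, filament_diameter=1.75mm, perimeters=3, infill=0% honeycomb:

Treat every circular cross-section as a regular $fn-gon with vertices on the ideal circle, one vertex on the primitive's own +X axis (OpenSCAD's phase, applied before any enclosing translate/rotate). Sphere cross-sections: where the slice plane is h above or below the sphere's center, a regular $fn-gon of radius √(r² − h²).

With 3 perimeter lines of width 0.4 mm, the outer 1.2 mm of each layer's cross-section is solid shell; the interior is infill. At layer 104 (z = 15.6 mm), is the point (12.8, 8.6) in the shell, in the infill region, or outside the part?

shell

At z = 15.6 mm: the cube does not reach this height (z outside [0, 15.5]); the r=10 sphere at (16, 1) slices to a regular 6-gon of circumradius 9.777 (√(r²−h²) with h=2.1 from center); the 4.5×15 cube at (13, -1) contributes its full rectangle; the cylinder at (-3, 12): section is a regular 6-gon, circumradius r=9; Merging all regions: the regions partially overlap (shared area 47.10 mm²), so overlapping operands fuse into one piece — 2 connected regions. Overall, the cross-section has 2 separate islands. The nearest boundary edge runs (11.11, 9.47)→(13.00, 9.47); distance from the point to it = 0.87 mm. (Shell/infill is judged within the island containing the point — the largest one.) The point is inside the cross-section, 0.87 mm from the nearest boundary — within the 1.2 mm shell band (3 × 0.4).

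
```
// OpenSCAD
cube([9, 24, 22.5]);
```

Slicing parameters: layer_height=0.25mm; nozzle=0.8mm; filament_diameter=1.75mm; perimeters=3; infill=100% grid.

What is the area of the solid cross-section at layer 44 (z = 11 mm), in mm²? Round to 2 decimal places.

At z = 11 mm: the 9×24 cube contributes its full rectangle (area 216.00 mm²). Overall, the cross-section is a single solid region. Net area = 216.00 mm².

216.00 mm²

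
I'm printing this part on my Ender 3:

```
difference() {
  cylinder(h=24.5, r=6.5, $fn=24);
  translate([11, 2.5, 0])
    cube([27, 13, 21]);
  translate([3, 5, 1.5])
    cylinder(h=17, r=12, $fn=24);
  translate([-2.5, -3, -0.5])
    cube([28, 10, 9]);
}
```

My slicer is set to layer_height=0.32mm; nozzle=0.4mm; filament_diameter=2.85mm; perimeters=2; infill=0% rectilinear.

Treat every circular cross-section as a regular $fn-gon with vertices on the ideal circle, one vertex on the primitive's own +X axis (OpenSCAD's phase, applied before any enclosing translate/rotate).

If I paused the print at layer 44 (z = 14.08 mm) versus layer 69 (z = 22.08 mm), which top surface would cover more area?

layer 69 (z = 22.08 mm)

Layer 44 (z = 14.08): the r=6.5 cylinder gives a regular 24-gon of circumradius 6.5 (constant along its height) (area = (24/2)·6.500²·sin(360°/24) = 131.22 mm²); the cube at (11, 2.5) (footprint 27×13) is included at this height (area 351.00 mm²); the r=12 cylinder at (3, 5) gives a regular 24-gon of circumradius 12 (constant along its height) (area = (24/2)·12.000²·sin(360°/24) = 447.24 mm²); the cube at (-2.5, -3) is absent (z outside [-0.5, 8.5]); Subtracting the remaining from the first: starting from the r=6.5 cylinder (131.22 mm²), the 27×13 cube at (11, 2.5) misses the remaining region (no effect); the r=12 cylinder at (3, 5) partially overlaps it — only the 129.72 mm² overlap (of its 447.24 mm²) is removed, clipping the outline — area = 1.50 mm². So its area = 1.50 mm². Layer 69 (z = 22.08): the r=6.5 cylinder gives a regular 24-gon of circumradius 6.5 (constant along its height) (area = (24/2)·6.500²·sin(360°/24) = 131.22 mm²); the cube at (11, 2.5) does not reach this height (z outside [0, 21]); the cylinder at (3, 5) is absent (z outside [1.5, 18.5]); the cube at (-2.5, -3) is not intersected at this z (z outside [-0.5, 8.5]); Taking the first minus the rest: none of the subtracted shapes is present at this height, so the r=6.5 cylinder is unchanged — area = 131.22 mm². So its area = 131.22 mm². Layer 69 is larger (131.22 vs 1.50 mm²).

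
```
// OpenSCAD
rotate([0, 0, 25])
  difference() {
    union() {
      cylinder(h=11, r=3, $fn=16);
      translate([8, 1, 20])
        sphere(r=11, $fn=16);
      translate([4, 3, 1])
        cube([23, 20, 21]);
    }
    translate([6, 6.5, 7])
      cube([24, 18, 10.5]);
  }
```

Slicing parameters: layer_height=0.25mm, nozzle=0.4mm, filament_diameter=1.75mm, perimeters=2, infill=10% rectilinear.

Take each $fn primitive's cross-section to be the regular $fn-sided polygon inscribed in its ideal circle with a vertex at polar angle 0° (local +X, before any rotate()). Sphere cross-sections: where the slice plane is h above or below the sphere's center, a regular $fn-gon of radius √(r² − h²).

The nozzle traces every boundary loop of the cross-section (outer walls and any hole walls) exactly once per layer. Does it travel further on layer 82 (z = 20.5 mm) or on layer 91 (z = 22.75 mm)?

layer 82 (z = 20.5 mm)

Layer 82 (z = 20.5): the cylinder is absent (z outside [0, 11]); the sphere at (8, 1): section is a regular 16-gon, circumradius = √(r²−h²) = √(11²−0.5²) = 10.989 (perimeter = 2·16·10.989·sin(180°/16) = 68.60 mm); the cube at (4, 3) is present — its section is the full 23×20 rectangle (perimeter 86.00 mm); Combining (union): the regions partially overlap (shared area 105.20 mm²), so the edge portions inside another operand are dropped and the merged outline is re-measured after clipping — boundary = 112.63 mm; the cube at (6, 6.5) is absent (z outside [7, 17.5]); Subtracting the remaining from the first: none of the subtracted shapes is present at this height, so the result so far is unchanged — boundary = 112.63 mm; (rotated 25° about Z; rotation is an isometry so areas/perimeters/island counts are preserved). So its perimeter = 112.63 mm. Layer 91 (z = 22.75): the cylinder is not intersected at this z (z outside [0, 11]); the r=11 sphere at (8, 1) contributes a regular 16-gon of circumradius √(11²−2.75²) = 10.651 (perimeter = 2·16·10.651·sin(180°/16) = 66.49 mm); the cube at (4, 3) does not reach this height (z outside [1, 22]); Combining (union): only the r=11 sphere at (8, 1) is present, so the union is just that shape — boundary = 66.49 mm; the cube at (6, 6.5) does not reach this height (z outside [7, 17.5]); Taking the first minus the rest: none of the subtracted shapes is present at this height, so the result so far is unchanged — boundary = 66.49 mm; (rotated 25° about Z; rotation is an isometry so areas/perimeters/island counts are preserved). So its perimeter = 66.49 mm. Layer 82 is larger (112.63 vs 66.49 mm).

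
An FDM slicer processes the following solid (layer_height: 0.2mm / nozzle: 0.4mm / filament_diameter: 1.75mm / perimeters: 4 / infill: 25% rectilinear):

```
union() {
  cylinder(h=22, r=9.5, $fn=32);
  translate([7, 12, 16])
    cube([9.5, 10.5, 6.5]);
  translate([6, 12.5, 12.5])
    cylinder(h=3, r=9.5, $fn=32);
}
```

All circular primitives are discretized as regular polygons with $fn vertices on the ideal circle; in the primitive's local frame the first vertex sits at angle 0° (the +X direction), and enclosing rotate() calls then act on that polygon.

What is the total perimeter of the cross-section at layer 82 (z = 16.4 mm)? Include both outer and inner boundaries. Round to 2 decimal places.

99.59 mm

At z = 16.4 mm: the cylinder: section is a regular 32-gon, circumradius r=9.5 (perimeter = 2·32·9.500·sin(180°/32) = 59.59 mm); the cube at (7, 12) is present — its section is the full 9.5×10.5 rectangle (perimeter 40.00 mm); the cylinder at (6, 12.5) is absent (z outside [12.5, 15.5]); Combining (union): the 2 present regions are separate (no shared area or edge), so areas and boundary lengths simply add and each stays a separate island — boundary = 99.59 mm. Overall, the cross-section has 2 separate islands. Total boundary length (outer) = 99.59 mm.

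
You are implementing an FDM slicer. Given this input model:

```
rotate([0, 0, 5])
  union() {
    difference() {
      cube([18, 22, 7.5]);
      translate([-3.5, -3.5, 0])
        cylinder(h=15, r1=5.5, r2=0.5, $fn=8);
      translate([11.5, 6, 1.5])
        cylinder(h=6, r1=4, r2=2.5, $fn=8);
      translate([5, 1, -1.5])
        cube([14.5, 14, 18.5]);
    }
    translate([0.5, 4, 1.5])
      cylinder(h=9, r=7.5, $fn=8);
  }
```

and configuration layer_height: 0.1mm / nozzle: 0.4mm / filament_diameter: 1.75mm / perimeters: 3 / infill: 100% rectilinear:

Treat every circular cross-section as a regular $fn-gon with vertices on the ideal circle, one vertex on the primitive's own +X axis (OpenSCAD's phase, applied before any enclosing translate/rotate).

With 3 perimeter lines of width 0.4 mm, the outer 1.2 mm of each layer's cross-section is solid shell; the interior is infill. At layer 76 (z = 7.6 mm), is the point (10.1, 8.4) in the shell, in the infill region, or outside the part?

outside

At z = 7.6 mm: the cube is absent (z outside [0, 7.5]); the cone at (-3.5, -3.5) contributes a regular 8-gon of circumradius 2.967 (interpolated between r1=5.5 and r2=0.5 at t=0.507); the cone at (11.5, 6) is absent (z outside [1.5, 7.5]); the cube at (5, 1) is present — its section is the full 14.5×14 rectangle; Taking the first minus the rest: the first operand is absent here, so nothing remains; the r=7.5 cylinder at (0.5, 4) gives a regular 8-gon of circumradius 7.5 (constant along its height); Combining (union): only the r=7.5 cylinder at (0.5, 4) is present, so the union is just that shape — 1 connected region; (whole slice rotated 5° about Z — lengths, areas and connectivity unchanged). Overall, the cross-section is a single solid region. Undo the 5° rotation: the query point maps to (10.794, 7.488) in the un-rotated model frame. The nearest boundary edge runs (8.00, 4.00)→(5.80, 9.30); distance from the point to it = 3.92 mm. The point is not inside any of the regions above, so it lies outside the cross-section (3.92 mm from the nearest boundary).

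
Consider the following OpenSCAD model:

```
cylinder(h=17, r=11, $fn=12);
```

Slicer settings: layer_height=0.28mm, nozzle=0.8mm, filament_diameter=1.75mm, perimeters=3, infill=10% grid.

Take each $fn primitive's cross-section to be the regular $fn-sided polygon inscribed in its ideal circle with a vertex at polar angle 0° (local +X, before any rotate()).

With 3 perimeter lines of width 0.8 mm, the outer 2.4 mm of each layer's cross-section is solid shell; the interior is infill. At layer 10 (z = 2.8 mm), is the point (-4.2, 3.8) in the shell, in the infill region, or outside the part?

At z = 2.8 mm: the r=11 cylinder contributes a regular 12-gon of circumradius 11. Overall, the cross-section is a single solid region. The nearest boundary edge runs (-5.50, 9.53)→(-9.53, 5.50); distance from the point to it = 4.97 mm. The point is inside the cross-section and 4.97 mm from the nearest boundary — more than the 2.4 mm shell width (3 × 0.8), so it's in the infill interior.

infill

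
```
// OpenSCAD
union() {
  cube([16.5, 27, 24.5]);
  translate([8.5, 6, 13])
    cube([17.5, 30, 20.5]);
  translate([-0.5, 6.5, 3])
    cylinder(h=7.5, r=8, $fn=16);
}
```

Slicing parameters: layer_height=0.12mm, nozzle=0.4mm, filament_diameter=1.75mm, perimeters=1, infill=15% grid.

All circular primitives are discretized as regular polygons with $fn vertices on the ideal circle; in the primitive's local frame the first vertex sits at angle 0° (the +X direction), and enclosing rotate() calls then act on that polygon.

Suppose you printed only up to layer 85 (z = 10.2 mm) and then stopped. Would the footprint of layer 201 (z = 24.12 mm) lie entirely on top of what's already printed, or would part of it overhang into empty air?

part overhangs

Compare the two slices. At z = 10.2: the cube is present — its section is the full 16.5×27 rectangle (area 445.50 mm²); the cube at (8.5, 6) is not intersected at this z (z outside [13, 33.5]); the r=8 cylinder at (-0.5, 6.5) contributes a regular 16-gon of circumradius 8 (area = (16/2)·8.000²·sin(360°/16) = 195.93 mm²); Merging all regions: the regions partially overlap — summed areas 641.43 mm² minus the doubly-counted overlap 86.49 mm² gives 554.95 mm² — area = 554.95 mm². At z = 24.12: the cube (footprint 16.5×27) is included at this height (area 445.50 mm²); the 17.5×30 cube at (8.5, 6) contributes its full rectangle (area 525.00 mm²); the cylinder at (-0.5, 6.5) is absent (z outside [3, 10.5]); Taking the union: the regions partially overlap — summed areas 970.50 mm² minus the doubly-counted overlap 168.00 mm² gives 802.50 mm² — area = 802.50 mm². Checking containment: at z = 24.12 the cross-section extends beyond the z = 10.2 cross-section by about 357.00 mm².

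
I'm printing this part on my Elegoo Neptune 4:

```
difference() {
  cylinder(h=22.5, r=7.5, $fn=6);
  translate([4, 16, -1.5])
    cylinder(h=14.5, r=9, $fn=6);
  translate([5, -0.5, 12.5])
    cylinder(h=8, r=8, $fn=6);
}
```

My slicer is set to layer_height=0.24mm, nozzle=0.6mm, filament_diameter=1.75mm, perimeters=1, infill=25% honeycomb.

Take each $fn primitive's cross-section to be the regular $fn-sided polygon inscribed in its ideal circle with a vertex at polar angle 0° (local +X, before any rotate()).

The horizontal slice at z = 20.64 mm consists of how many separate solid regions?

At z = 20.64 mm: the r=7.5 cylinder contributes a regular 6-gon of circumradius 7.5; the cylinder at (4, 16) does not reach this height (z outside [-1.5, 13]); the cylinder at (5, -0.5) does not reach this height (z outside [12.5, 20.5]); Subtracting the remaining from the first: none of the subtracted shapes is present at this height, so the r=7.5 cylinder is unchanged — 1 connected region. The result has 1 disconnected region.

1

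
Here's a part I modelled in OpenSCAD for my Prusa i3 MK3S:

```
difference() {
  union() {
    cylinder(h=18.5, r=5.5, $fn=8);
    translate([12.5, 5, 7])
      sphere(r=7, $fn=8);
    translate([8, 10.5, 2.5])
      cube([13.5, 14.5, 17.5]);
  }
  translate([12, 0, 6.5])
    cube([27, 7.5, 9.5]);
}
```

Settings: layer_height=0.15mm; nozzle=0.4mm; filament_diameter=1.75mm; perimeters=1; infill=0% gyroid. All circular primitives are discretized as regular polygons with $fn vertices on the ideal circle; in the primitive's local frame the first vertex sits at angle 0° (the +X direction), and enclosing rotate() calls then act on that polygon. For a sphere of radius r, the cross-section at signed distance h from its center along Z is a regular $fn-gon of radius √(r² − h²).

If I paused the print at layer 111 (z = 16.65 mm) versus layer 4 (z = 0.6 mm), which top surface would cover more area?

Layer 111 (z = 16.65): the cylinder: section is a regular 8-gon, circumradius r=5.5 (area = (8/2)·5.500²·sin(360°/8) = 85.56 mm²); the sphere at (12.5, 5) does not reach this height (|z−center|=9.650 > r=7); the cube at (8, 10.5) is present — its section is the full 13.5×14.5 rectangle (area 195.75 mm²); Combining (union): the 2 present regions are separate (no shared area or edge), so areas and boundary lengths simply add and each stays a separate island — area = 281.31 mm²; the cube at (12, 0) is not intersected at this z (z outside [6.5, 16]); Taking the first minus the rest: none of the subtracted shapes is present at this height, so that combined region is unchanged — area = 281.31 mm². So its area = 281.31 mm². Layer 4 (z = 0.6): the r=5.5 cylinder contributes a regular 8-gon of circumradius 5.5 (area = (8/2)·5.500²·sin(360°/8) = 85.56 mm²); the r=7 sphere at (12.5, 5) slices to a regular 8-gon of circumradius 2.835 (√(r²−h²) with h=6.4 from center) (area = (8/2)·2.835²·sin(360°/8) = 22.74 mm²); the cube at (8, 10.5) is not intersected at this z (z outside [2.5, 20]); Merging all regions: the 2 present regions are separate (no shared area or edge), so areas and boundary lengths simply add and each stays a separate island — area = 108.30 mm²; the cube at (12, 0) is not intersected at this z (z outside [6.5, 16]); After the difference (first − rest): none of the subtracted shapes is present at this height, so that combined region is unchanged — area = 108.30 mm². So its area = 108.30 mm². Layer 111 is larger (281.31 vs 108.30 mm²).

layer 111 (z = 16.65 mm)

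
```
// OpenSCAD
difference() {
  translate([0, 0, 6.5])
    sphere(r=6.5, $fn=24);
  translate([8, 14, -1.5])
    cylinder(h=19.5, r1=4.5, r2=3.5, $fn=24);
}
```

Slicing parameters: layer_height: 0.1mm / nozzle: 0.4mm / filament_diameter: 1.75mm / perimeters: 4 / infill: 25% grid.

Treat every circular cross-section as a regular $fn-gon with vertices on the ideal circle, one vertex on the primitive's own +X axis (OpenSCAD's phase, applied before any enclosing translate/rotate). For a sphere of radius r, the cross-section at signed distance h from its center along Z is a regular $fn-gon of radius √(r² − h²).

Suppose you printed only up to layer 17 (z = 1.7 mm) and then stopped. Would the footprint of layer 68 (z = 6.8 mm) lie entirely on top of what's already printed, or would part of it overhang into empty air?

Compare the two slices. At z = 1.7: the sphere: section is a regular 24-gon, circumradius = √(r²−h²) = √(6.5²−4.8²) = 4.383 (area = (24/2)·4.383²·sin(360°/24) = 59.66 mm²); the cone at (8, 14) (r1=4.5→r2=3.5) has section circumradius 4.336 here — a regular 24-gon (area = (24/2)·4.336²·sin(360°/24) = 58.39 mm²); Taking the first minus the rest: starting from the r=6.5 sphere (59.66 mm²), the cone at (8, 14) misses the remaining region (no effect) — area = 59.66 mm². At z = 6.8: the sphere: section is a regular 24-gon, circumradius = √(r²−h²) = √(6.5²−0.3²) = 6.493 (area = (24/2)·6.493²·sin(360°/24) = 130.94 mm²); the cone at (8, 14): at t=0.426 of its height the radius interpolates to r₁+(r₂−r₁)t = 4.074, giving a regular 24-gon of that circumradius (area = (24/2)·4.074²·sin(360°/24) = 51.56 mm²); Taking the first minus the rest: starting from the r=6.5 sphere (130.94 mm²), the cone at (8, 14) misses the remaining region (no effect) — area = 130.94 mm². Checking containment: at z = 6.8 the cross-section extends beyond the z = 1.7 cross-section by about 71.28 mm².

part overhangs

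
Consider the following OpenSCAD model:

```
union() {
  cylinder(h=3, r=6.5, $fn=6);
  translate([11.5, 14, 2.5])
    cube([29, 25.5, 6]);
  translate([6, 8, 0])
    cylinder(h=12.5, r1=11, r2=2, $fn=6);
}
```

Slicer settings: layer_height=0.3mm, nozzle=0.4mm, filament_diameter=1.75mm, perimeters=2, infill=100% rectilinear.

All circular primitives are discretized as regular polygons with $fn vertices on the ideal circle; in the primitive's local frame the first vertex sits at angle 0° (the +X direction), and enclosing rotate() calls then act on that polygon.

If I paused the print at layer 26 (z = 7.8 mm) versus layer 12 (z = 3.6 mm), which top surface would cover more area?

Layer 26 (z = 7.8): the cylinder is not intersected at this z (z outside [0, 3]); the cube at (11.5, 14) (footprint 29×25.5) is included at this height (area 739.50 mm²); the cone at (6, 8): at t=0.624 of its height the radius interpolates to r₁+(r₂−r₁)t = 5.384, giving a regular 6-gon of that circumradius (area = (6/2)·5.384²·sin(360°/6) = 75.31 mm²); Combining (union): the 2 present regions are separate (no shared area or edge), so areas and boundary lengths simply add and each stays a separate island — area = 814.81 mm². So its area = 814.81 mm². Layer 12 (z = 3.6): the cylinder does not reach this height (z outside [0, 3]); the cube at (11.5, 14) (footprint 29×25.5) is included at this height (area 739.50 mm²); the cone at (6, 8) (r1=11→r2=2) has section circumradius 8.408 here — a regular 6-gon (area = (6/2)·8.408²·sin(360°/6) = 183.67 mm²); Taking the union: the 2 present regions are separate (no shared area or edge), so areas and boundary lengths simply add and each stays a separate island — area = 923.17 mm². So its area = 923.17 mm². Layer 12 is larger (923.17 vs 814.81 mm²).

layer 12 (z = 3.6 mm)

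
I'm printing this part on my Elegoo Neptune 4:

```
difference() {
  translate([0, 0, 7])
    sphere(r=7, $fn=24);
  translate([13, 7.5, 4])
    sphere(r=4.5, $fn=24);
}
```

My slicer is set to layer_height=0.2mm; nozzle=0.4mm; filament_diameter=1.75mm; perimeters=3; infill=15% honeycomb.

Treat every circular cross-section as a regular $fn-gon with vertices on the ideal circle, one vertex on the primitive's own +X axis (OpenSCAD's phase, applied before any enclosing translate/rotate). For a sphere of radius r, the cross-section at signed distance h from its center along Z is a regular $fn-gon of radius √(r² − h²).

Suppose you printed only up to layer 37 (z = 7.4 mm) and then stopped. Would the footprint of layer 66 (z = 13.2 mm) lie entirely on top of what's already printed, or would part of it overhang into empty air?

entirely on top

Compare the two slices. At z = 7.4: the r=7 sphere contributes a regular 24-gon of circumradius √(7²−0.4²) = 6.989 (area = (24/2)·6.989²·sin(360°/24) = 151.69 mm²); the sphere at (13, 7.5): section is a regular 24-gon, circumradius = √(r²−h²) = √(4.5²−3.4²) = 2.948 (area = (24/2)·2.948²·sin(360°/24) = 26.99 mm²); Taking the first minus the rest: starting from the r=7 sphere (151.69 mm²), the r=4.5 sphere at (13, 7.5) misses the remaining region (no effect) — area = 151.69 mm². At z = 13.2: the sphere: section is a regular 24-gon, circumradius = √(r²−h²) = √(7²−6.2²) = 3.250 (area = (24/2)·3.250²·sin(360°/24) = 32.80 mm²); the sphere at (13, 7.5) is not intersected at this z (|z−center|=9.200 > r=4.5); Taking the first minus the rest: none of the subtracted shapes is present at this height, so the r=7 sphere is unchanged — area = 32.80 mm². Checking containment: the cross-section at z = 13.2 is a subset of the cross-section at z = 7.4.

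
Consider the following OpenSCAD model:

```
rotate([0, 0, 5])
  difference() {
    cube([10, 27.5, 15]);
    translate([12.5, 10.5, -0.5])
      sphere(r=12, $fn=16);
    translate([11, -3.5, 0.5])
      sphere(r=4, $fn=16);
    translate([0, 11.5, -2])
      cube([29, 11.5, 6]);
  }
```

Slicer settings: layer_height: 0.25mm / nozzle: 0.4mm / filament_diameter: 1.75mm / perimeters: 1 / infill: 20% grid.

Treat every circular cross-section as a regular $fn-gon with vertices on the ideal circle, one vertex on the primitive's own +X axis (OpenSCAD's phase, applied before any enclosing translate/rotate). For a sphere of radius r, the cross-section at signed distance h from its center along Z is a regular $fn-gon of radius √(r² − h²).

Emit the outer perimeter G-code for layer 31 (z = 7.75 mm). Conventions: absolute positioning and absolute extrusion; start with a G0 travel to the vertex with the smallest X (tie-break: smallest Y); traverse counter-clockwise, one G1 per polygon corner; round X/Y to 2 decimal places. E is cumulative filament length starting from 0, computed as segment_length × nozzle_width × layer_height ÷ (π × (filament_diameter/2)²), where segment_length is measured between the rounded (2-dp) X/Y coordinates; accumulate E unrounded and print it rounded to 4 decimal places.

At z = 7.75 mm: the cube is present — its section is the full 10×27.5 rectangle; the r=12 sphere at (12.5, 10.5) contributes a regular 16-gon of circumradius √(12²−8.25²) = 8.714; the sphere at (11, -3.5) does not reach this height (|z−center|=7.250 > r=4); the cube at (0, 11.5) does not reach this height (z outside [-2, 4]); After the difference (first − rest): starting from the 10×27.5 cube, the r=12 sphere at (12.5, 10.5) partially overlaps it — only the 73.91 mm² overlap (of its 232.48 mm²) is removed, clipping the outline — 1 connected region; (rotated 5° about Z; rotation is an isometry so areas/perimeters/island counts are preserved). The outline is a single polygon with 13 vertices. Extrusion per mm of travel: 0.4 × 0.25 / (π × 0.875²) = 0.041575. Accumulating E over each segment gives final E = 3.3542.

G0 X-2.40 Y27.40 Z7.75
G1 X0.00 Y0.00 E1.1435
G1 X9.96 Y0.87 E1.5592
G1 X9.76 Y3.15 E1.6543
G1 X8.92 Y3.24 E1.6895
G1 X5.94 Y4.87 E1.8307
G1 X3.81 Y7.53 E1.9724
G1 X2.86 Y10.79 E2.1135
G1 X3.23 Y14.17 E2.2549
G1 X4.86 Y17.15 E2.3961
G1 X7.51 Y19.28 E2.5375
G1 X8.33 Y19.52 E2.5730
G1 X7.57 Y28.27 E2.9381
G1 X-2.40 Y27.40 E3.3542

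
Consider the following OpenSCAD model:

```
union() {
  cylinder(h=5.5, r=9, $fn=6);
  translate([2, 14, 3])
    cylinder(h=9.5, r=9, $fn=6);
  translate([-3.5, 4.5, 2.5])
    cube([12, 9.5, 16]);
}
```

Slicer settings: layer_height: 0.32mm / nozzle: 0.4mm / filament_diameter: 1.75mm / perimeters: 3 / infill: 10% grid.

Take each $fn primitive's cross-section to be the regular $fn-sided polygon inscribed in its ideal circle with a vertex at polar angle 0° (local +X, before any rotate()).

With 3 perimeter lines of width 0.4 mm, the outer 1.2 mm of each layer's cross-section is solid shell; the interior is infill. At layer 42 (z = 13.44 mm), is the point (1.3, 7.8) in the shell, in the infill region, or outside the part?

At z = 13.44 mm: the cylinder is not intersected at this z (z outside [0, 5.5]); the cylinder at (2, 14) is not intersected at this z (z outside [3, 12.5]); the cube at (-3.5, 4.5) is present — its section is the full 12×9.5 rectangle; Combining (union): only the 12×9.5 cube at (-3.5, 4.5) is present, so the union is just that shape — 1 connected region. Overall, the cross-section is a single solid region. The nearest boundary edge runs (-3.50, 4.50)→(8.50, 4.50); distance from the point to it = 3.30 mm. The point is inside the cross-section and 3.30 mm from the nearest boundary — more than the 1.2 mm shell width (3 × 0.4), so it's in the infill interior.

infill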